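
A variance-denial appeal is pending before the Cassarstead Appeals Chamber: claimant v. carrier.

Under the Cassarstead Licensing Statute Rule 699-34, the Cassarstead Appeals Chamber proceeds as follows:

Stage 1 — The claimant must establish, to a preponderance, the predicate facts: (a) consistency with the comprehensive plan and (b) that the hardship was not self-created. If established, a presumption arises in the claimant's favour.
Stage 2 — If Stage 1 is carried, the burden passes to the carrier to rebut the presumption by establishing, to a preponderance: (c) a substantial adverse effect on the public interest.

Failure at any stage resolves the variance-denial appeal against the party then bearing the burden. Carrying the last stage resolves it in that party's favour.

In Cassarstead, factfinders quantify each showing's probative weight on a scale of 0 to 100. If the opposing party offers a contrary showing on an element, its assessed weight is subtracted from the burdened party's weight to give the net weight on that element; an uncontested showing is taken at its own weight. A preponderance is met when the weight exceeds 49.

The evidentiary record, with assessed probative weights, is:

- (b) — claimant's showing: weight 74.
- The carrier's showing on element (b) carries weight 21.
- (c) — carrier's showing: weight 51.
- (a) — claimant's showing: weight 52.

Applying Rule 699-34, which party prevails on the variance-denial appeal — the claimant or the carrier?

carrier

Stage 1 — burden on claimant; standard: a preponderance (weight exceeds 49).
    (a): 52 > 49 [met]
    (b): 74 − 21 = 53 > 49 [met]
  The claimant carries Stage 1; the carrier now bears the burden.
Stage 2 — burden on carrier; standard: a preponderance (weight exceeds 49).
    (c): 51 > 49 [met]
  Stage 2 carried; the final stage is satisfied.
All stages carried — the carrier prevails.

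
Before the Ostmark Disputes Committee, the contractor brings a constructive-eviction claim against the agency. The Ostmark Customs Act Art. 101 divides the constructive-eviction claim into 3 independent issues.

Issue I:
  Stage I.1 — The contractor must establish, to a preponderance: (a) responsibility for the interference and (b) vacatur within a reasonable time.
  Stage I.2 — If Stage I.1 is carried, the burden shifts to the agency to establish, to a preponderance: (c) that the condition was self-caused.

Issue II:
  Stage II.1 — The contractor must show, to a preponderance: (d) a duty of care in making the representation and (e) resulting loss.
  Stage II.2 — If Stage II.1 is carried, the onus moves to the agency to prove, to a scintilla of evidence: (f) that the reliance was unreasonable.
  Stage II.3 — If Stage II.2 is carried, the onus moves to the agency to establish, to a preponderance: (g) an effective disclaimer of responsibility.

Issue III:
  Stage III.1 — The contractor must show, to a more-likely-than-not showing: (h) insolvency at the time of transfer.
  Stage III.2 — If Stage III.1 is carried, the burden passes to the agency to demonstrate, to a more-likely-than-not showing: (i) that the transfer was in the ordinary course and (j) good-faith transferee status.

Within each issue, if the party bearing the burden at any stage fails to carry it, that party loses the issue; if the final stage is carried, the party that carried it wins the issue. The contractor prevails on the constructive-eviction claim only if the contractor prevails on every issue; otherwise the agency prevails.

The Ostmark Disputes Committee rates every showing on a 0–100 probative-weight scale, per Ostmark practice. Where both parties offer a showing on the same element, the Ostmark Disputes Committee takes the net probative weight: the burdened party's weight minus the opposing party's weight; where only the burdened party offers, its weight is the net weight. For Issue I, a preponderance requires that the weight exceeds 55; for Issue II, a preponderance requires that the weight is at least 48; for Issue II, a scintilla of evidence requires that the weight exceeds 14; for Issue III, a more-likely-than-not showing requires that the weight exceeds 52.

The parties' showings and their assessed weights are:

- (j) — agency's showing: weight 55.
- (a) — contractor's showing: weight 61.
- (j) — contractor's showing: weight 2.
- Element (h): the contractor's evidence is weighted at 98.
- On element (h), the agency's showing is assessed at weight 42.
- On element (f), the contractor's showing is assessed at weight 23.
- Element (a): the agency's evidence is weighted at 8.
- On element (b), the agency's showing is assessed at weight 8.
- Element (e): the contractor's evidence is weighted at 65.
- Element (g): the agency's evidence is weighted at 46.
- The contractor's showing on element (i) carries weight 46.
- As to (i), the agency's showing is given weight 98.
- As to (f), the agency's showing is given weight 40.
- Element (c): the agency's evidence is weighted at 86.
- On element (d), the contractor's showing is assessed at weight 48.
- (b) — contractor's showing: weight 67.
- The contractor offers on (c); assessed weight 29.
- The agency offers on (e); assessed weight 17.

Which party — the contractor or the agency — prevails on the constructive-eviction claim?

— Issue I —
Stage I.1 — burden on contractor; standard: a preponderance (weight exceeds 55).
    (a): 61 − 8 = 53 ≤ 55 [not met]
    (b): 67 − 8 = 59 > 55 [met]
  Stage I.1 not carried; the contractor fails its burden.
So the agency prevails on this issue.
— Issue II —
Stage II.1 — burden on contractor; standard: a preponderance (weight is at least 48).
    (d): 48 ≥ 48 [met]
    (e): 65 − 17 = 48 ≥ 48 [met]
  All elements met. The burden passes to the agency.
Stage II.2 — burden on agency; standard: a scintilla of evidence (weight exceeds 14).
    (f): 40 − 23 = 17 > 14 [met]
  Stage II.2 is satisfied; the agency continues to bear the burden.
Stage II.3 — burden on agency; standard: a preponderance (weight is at least 48).
    (g): 46 < 48 [not met]
  The agency does not carry Stage II.3.
So the contractor prevails on this issue.
— Issue III —
At Stage III.1 the contractor must meet a more-likely-than-not showing (weight exceeds 52): on (h) the weight is 98 less the opposing 42 gives net 56, > 52, so (h) meets the standard.
  All elements met. The burden passes to the agency.
At Stage III.2 the agency must meet a more-likely-than-not showing (weight exceeds 52): on (i) the weight is 98 less the opposing 46 gives net 52, ≤ 52, so (i) does not meet the standard; on (j) the weight is 55 less the opposing 2 gives net 53, which does exceed 52, so (j) meets the standard.
  Stage III.2 not carried; the agency fails its burden.
The analysis ends at Stage III.2; the contractor prevails on this issue.
Per-issue: Issue I → agency; Issue II → contractor; Issue III → contractor. The contractor must prevail on every issue; overall, the agency prevails.

agency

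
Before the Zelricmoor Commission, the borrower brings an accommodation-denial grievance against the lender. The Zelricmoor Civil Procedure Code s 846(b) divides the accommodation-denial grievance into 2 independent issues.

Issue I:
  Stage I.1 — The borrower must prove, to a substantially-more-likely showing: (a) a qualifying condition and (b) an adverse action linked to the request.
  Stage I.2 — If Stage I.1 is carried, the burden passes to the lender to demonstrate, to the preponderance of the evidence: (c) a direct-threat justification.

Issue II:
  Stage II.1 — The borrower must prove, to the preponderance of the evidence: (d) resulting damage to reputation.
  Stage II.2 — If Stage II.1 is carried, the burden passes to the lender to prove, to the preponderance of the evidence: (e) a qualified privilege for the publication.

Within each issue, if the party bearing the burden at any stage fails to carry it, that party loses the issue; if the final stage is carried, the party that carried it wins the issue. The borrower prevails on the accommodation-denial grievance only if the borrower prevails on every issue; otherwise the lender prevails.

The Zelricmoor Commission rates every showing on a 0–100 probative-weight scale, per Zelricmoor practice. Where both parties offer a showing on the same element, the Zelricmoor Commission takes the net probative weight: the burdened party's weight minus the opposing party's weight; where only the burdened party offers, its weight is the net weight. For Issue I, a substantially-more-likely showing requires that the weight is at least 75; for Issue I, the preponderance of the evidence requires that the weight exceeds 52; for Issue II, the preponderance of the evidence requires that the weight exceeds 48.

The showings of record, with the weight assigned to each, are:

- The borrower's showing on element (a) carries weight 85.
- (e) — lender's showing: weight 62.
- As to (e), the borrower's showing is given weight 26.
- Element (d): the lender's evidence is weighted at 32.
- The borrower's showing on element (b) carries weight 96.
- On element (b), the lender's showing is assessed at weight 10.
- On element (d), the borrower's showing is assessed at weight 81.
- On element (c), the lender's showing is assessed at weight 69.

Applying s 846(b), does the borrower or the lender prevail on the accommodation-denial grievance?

— Issue I —
Stage I.1 (borrower, a substantially-more-likely showing, weight is at least 75): (a) 85 ≥ 75 — meets; (b) net 96−10=86 ≥ 75 — meets.
  The borrower carries Stage I.1; the lender now bears the burden.
Stage I.2 (lender, the preponderance of the evidence, weight exceeds 52): (c) 69 > 52 — meets.
  The lender carries the last stage.
Every stage carried; the lender prevails on this issue.
— Issue II —
At Stage II.1 the borrower must meet the preponderance of the evidence (weight exceeds 48): on (d) the weight is 81 less the opposing 32 gives net 49, > 48, so (d) meets the standard.
  Stage II.1 is satisfied; the onus moves to the lender.
At Stage II.2 the lender must meet the preponderance of the evidence (weight exceeds 48): on (e) the weight is 62 less the opposing 26 gives net 36, ≤ 48, so (e) does not meet the standard.
  Stage II.2 not carried; the lender fails its burden.
The analysis ends at Stage II.2; the borrower prevails on this issue.
Per-issue: Issue I → lender; Issue II → borrower. The borrower must prevail on every issue; overall, the lender prevails.

lender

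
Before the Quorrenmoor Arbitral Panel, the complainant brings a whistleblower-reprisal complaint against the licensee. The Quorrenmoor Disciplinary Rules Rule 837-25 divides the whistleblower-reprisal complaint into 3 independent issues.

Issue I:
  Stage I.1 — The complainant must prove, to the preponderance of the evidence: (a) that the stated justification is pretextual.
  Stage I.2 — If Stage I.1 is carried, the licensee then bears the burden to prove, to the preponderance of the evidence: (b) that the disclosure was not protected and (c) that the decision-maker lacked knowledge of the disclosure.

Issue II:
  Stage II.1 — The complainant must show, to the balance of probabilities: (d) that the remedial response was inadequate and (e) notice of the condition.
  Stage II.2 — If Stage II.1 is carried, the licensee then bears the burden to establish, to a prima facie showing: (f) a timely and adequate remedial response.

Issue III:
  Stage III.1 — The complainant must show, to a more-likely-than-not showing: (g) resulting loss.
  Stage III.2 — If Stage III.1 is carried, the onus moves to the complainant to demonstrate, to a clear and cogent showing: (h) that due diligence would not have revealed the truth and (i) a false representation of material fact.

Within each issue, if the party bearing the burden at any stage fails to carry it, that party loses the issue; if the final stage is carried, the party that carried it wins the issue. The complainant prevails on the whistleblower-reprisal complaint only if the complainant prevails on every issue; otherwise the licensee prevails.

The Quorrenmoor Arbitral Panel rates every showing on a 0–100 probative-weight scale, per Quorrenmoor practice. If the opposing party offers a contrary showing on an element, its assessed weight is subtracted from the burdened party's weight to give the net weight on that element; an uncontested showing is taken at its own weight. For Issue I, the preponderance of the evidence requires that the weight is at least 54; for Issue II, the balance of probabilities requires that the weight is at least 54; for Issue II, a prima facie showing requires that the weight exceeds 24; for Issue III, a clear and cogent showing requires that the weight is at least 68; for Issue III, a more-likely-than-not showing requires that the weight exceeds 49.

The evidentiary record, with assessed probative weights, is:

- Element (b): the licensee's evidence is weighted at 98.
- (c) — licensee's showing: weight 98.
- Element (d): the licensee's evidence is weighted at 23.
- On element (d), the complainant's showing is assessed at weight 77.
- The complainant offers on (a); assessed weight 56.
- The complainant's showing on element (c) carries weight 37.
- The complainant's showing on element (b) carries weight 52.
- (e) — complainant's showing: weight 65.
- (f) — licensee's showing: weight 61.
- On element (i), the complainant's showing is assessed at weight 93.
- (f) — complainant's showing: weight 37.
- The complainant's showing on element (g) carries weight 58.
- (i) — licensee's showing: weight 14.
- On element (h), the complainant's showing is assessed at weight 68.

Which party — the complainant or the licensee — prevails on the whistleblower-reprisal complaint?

— Issue I —
Stage I.1 (complainant, the preponderance of the evidence, weight is at least 54): (a) 56 ≥ 54 — meets.
  Stage I.1 carried; the burden shifts to the licensee.
Stage I.2 (licensee, the preponderance of the evidence, weight is at least 54): (b) net 98−52=46 < 54 — fails; (c) net 98−37=61 ≥ 54 — meets.
  Not every element is met, so the licensee fails to carry Stage I.2.
The analysis ends at Stage I.2; the complainant prevails on this issue.
— Issue II —
At Stage II.1 the complainant must meet the balance of probabilities (weight is at least 54): on (d) the weight is 77 less the opposing 23 gives net 54, which does reach 54, so (d) meets the standard; on (e) the weight is 65, ≥ 54, so (e) meets the standard.
  Stage II.1 is satisfied; the onus moves to the licensee.
At Stage II.2 the licensee must meet a prima facie showing (weight exceeds 24): on (f) the weight is 61 less the opposing 37 gives net 24, which does not exceed 24, so (f) does not meet the standard.
  The licensee does not carry Stage II.2.
So the complainant prevails on this issue.
— Issue III —
Stage III.1 — burden on complainant; standard: a more-likely-than-not showing (weight exceeds 49).
    (g): 58 > 49 [met]
  All elements met. The complainant retains the burden for Stage III.2.
Stage III.2 — burden on complainant; standard: a clear and cogent showing (weight is at least 68).
    (h): 68 ≥ 68 [met]
    (i): 93 − 14 = 79 ≥ 68 [met]
  Stage III.2 carried; the final stage is satisfied.
Every stage carried; the complainant prevails on this issue.
Per-issue: Issue I → complainant; Issue II → complainant; Issue III → complainant. The complainant must prevail on every issue; overall, the complainant prevails.

complainant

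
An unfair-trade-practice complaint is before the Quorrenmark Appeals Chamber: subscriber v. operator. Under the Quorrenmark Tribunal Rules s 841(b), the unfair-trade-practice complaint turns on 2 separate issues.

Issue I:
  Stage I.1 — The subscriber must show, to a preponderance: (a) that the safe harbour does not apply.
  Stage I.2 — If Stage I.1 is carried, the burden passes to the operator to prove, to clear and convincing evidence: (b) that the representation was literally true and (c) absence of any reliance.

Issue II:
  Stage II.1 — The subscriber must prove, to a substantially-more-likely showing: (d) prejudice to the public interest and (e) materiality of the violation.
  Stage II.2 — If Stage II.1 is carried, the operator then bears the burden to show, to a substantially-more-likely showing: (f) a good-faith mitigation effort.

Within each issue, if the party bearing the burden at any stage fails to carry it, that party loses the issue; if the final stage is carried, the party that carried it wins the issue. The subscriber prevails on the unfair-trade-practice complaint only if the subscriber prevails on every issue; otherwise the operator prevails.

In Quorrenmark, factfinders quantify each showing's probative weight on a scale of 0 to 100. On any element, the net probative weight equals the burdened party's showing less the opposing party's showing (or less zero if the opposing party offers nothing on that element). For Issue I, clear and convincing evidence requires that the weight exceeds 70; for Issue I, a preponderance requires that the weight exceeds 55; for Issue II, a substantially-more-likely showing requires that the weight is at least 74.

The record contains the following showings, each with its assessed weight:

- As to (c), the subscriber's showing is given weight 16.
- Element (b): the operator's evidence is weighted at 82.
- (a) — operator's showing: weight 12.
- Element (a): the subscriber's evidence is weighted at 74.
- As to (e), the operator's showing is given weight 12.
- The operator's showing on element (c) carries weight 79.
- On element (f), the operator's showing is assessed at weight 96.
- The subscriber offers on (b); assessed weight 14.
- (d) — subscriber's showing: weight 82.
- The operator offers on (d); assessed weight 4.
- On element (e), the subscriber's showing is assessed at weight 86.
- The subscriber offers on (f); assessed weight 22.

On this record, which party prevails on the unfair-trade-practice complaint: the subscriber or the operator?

— Issue I —
Stage I.1 (subscriber, a preponderance, weight exceeds 55): (a) net 74−12=62 > 55 — meets.
  All elements met. The burden passes to the operator.
Stage I.2 (operator, clear and convincing evidence, weight exceeds 70): (b) net 82−14=68 ≤ 70 — fails; (c) net 79−16=63 ≤ 70 — fails.
  Stage I.2 not carried; the operator fails its burden.
So the subscriber prevails on this issue.
— Issue II —
Stage II.1 — burden on subscriber; standard: a substantially-more-likely showing (weight is at least 74).
    (d): 82 − 4 = 78 ≥ 74 [met]
    (e): 86 − 12 = 74 ≥ 74 [met]
  All elements met. The burden passes to the operator.
Stage II.2 — burden on operator; standard: a substantially-more-likely showing (weight is at least 74).
    (f): 96 − 22 = 74 ≥ 74 [met]
  All elements met at the final stage.
With every stage satisfied, the operator prevails on this issue.
Per-issue: Issue I → subscriber; Issue II → operator. The subscriber must prevail on every issue; overall, the operator prevails.

operator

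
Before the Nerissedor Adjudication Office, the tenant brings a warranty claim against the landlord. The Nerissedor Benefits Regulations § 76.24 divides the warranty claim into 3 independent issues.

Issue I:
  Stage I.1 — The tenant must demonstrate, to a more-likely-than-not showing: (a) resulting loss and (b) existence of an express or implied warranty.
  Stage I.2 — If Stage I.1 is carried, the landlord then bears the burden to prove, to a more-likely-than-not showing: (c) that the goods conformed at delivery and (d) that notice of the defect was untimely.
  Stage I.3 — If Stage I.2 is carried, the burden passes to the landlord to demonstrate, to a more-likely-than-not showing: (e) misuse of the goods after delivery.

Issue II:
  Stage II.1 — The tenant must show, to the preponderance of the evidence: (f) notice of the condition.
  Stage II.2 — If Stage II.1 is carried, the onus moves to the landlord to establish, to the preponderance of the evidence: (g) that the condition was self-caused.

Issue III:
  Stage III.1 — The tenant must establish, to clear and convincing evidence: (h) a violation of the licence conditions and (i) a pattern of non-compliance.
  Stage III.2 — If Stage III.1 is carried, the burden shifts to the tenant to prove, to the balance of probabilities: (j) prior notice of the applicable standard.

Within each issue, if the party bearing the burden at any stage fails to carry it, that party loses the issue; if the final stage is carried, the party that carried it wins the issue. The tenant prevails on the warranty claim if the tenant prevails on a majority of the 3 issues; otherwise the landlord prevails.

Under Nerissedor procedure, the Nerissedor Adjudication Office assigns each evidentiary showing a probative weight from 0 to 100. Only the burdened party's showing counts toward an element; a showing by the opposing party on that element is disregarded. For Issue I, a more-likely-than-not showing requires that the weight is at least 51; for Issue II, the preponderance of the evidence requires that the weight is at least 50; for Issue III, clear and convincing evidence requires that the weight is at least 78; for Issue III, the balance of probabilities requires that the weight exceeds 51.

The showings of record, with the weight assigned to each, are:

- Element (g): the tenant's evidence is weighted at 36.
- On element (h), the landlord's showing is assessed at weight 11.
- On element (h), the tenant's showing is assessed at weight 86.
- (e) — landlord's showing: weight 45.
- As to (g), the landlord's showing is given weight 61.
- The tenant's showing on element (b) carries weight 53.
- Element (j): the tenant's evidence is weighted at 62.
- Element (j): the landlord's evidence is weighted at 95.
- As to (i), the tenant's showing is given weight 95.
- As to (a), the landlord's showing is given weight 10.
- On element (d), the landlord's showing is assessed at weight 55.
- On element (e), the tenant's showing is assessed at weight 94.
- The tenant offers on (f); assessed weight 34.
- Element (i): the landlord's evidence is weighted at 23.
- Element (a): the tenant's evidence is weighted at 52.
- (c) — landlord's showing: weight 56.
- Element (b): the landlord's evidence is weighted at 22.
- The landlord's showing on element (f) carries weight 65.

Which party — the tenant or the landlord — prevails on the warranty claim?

tenant

— Issue I —
At Stage I.1 the tenant must meet a more-likely-than-not showing (weight is at least 51): on (a) the weight is 52 (the landlord's 10 is given no effect), which does reach 51, so (a) meets the standard; on (b) the weight is 53 (the landlord's 22 is given no effect), ≥ 51, so (b) meets the standard.
  Stage I.1 is satisfied; the onus moves to the landlord.
At Stage I.2 the landlord must meet a more-likely-than-not showing (weight is at least 51): on (c) the weight is 56, which does reach 51, so (c) meets the standard; on (d) the weight is 55, which does reach 51, so (d) meets the standard.
  Stage I.2 is satisfied; the landlord continues to bear the burden.
At Stage I.3 the landlord must meet a more-likely-than-not showing (weight is at least 51): on (e) the weight is 45 (the tenant's 94 is given no effect), < 51, so (e) does not meet the standard.
  Stage I.3 not carried; the landlord fails its burden.
So the tenant prevails on this issue.
— Issue II —
Stage II.1 (tenant, the preponderance of the evidence, weight is at least 50): (f) 34 (landlord's 65 disregarded) < 50 — fails.
  Stage II.1 not carried; the tenant fails its burden.
The landlord prevails on this issue.
— Issue III —
Stage III.1 — burden on tenant; standard: clear and convincing evidence (weight is at least 78).
    (h): 86 (landlord's 11 disregarded) ≥ 78 [met]
    (i): 95 (landlord's 23 disregarded) ≥ 78 [met]
  Stage III.1 carried; the burden remains with the tenant.
Stage III.2 — burden on tenant; standard: the balance of probabilities (weight exceeds 51).
    (j): 62 (landlord's 95 disregarded) > 51 [met]
  Stage III.2 carried; the final stage is satisfied.
Every stage carried; the tenant prevails on this issue.
Per-issue: Issue I → tenant; Issue II → landlord; Issue III → tenant. The tenant must prevail on a majority of issues; overall, the tenant prevails.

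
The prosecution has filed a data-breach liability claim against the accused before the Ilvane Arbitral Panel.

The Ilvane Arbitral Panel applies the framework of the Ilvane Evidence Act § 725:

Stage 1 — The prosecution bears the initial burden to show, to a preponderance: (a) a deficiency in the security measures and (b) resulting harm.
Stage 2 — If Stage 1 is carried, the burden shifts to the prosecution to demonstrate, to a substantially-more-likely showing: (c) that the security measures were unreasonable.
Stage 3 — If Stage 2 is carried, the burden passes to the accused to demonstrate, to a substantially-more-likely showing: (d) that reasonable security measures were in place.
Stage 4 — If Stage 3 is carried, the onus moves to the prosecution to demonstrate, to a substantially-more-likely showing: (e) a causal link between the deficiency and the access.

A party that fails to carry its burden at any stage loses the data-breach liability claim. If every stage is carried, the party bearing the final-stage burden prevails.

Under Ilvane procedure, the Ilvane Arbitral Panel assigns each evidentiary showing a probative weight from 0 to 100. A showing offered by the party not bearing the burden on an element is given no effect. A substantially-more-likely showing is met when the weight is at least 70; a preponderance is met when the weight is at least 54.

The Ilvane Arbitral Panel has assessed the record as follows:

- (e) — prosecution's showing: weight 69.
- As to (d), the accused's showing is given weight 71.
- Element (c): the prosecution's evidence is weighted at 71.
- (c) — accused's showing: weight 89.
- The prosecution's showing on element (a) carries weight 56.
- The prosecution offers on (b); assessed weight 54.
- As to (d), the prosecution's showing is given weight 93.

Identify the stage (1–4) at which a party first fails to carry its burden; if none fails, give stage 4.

At Stage 1 the prosecution must meet a preponderance (weight is at least 54): on (a) the weight is 56, which does reach 54, so (a) meets the standard; on (b) the weight is 54, ≥ 54, so (b) meets the standard.
  All elements met. The prosecution retains the burden for Stage 2.
At Stage 2 the prosecution must meet a substantially-more-likely showing (weight is at least 70): on (c) the weight is 71 (the accused's 89 is given no effect), which does reach 70, so (c) meets the standard.
  All elements met. The burden passes to the accused.
At Stage 3 the accused must meet a substantially-more-likely showing (weight is at least 70): on (d) the weight is 71 (the prosecution's 93 is given no effect), ≥ 70, so (d) meets the standard.
  Stage 3 is satisfied; the onus moves to the prosecution.
At Stage 4 the prosecution must meet a substantially-more-likely showing (weight is at least 70): on (e) the weight is 69, which does not reach 70, so (e) does not meet the standard.
  The prosecution does not carry Stage 4.
The analysis ends at Stage 4; the accused prevails.

stage 4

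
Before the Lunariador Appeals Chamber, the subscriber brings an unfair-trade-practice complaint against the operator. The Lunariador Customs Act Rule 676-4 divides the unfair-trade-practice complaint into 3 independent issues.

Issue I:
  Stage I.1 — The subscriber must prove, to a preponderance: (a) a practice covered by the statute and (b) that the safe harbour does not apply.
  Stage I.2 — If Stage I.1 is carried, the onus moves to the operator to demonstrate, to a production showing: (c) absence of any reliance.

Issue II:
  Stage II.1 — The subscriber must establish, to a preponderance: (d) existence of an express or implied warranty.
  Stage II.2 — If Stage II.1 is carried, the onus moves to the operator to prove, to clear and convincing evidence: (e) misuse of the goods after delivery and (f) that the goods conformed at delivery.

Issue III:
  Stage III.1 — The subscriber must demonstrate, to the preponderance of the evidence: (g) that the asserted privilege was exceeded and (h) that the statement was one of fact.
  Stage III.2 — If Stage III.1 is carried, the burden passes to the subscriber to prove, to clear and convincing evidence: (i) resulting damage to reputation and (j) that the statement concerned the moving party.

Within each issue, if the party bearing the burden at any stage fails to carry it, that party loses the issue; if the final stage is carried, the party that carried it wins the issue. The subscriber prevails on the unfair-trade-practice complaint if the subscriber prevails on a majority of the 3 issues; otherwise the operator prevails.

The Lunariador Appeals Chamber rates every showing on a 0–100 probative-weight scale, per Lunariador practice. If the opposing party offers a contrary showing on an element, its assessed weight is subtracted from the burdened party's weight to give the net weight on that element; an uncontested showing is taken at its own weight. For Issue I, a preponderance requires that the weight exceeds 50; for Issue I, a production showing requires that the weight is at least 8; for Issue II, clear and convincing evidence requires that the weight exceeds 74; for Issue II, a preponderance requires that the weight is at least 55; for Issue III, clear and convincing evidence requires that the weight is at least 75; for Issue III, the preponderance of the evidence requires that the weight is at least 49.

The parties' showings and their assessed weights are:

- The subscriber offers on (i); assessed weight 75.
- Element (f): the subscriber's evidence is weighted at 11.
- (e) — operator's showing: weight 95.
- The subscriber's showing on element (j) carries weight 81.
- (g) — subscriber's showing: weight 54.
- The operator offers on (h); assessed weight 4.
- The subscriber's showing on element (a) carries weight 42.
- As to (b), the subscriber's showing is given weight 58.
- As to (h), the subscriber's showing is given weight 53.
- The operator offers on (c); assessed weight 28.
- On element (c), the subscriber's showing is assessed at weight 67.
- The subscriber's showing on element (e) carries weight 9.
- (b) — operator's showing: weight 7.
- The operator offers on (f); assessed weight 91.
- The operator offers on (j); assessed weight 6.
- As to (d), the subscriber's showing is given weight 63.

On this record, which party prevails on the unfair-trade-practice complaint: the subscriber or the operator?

operator

— Issue I —
Stage I.1 (subscriber, a preponderance, weight exceeds 50): (a) 42 ≤ 50 — fails; (b) net 58−7=51 > 50 — meets.
  Stage I.1 not carried; the subscriber fails its burden.
The operator prevails on this issue.
— Issue II —
Stage II.1 — burden on subscriber; standard: a preponderance (weight is at least 55).
    (d): 63 ≥ 55 [met]
  All elements met. The burden passes to the operator.
Stage II.2 — burden on operator; standard: clear and convincing evidence (weight exceeds 74).
    (e): 95 − 9 = 86 > 74 [met]
    (f): 91 − 11 = 80 > 74 [met]
  The operator carries the last stage.
With every stage satisfied, the operator prevails on this issue.
— Issue III —
Stage III.1 — burden on subscriber; standard: the preponderance of the evidence (weight is at least 49).
    (g): 54 ≥ 49 [met]
    (h): 53 − 4 = 49 ≥ 49 [met]
  Stage III.1 is satisfied; the subscriber continues to bear the burden.
Stage III.2 — burden on subscriber; standard: clear and convincing evidence (weight is at least 75).
    (i): 75 ≥ 75 [met]
    (j): 81 − 6 = 75 ≥ 75 [met]
  The subscriber carries the last stage.
Every stage carried; the subscriber prevails on this issue.
Per-issue: Issue I → operator; Issue II → operator; Issue III → subscriber. The subscriber must prevail on a majority of issues; overall, the operator prevails.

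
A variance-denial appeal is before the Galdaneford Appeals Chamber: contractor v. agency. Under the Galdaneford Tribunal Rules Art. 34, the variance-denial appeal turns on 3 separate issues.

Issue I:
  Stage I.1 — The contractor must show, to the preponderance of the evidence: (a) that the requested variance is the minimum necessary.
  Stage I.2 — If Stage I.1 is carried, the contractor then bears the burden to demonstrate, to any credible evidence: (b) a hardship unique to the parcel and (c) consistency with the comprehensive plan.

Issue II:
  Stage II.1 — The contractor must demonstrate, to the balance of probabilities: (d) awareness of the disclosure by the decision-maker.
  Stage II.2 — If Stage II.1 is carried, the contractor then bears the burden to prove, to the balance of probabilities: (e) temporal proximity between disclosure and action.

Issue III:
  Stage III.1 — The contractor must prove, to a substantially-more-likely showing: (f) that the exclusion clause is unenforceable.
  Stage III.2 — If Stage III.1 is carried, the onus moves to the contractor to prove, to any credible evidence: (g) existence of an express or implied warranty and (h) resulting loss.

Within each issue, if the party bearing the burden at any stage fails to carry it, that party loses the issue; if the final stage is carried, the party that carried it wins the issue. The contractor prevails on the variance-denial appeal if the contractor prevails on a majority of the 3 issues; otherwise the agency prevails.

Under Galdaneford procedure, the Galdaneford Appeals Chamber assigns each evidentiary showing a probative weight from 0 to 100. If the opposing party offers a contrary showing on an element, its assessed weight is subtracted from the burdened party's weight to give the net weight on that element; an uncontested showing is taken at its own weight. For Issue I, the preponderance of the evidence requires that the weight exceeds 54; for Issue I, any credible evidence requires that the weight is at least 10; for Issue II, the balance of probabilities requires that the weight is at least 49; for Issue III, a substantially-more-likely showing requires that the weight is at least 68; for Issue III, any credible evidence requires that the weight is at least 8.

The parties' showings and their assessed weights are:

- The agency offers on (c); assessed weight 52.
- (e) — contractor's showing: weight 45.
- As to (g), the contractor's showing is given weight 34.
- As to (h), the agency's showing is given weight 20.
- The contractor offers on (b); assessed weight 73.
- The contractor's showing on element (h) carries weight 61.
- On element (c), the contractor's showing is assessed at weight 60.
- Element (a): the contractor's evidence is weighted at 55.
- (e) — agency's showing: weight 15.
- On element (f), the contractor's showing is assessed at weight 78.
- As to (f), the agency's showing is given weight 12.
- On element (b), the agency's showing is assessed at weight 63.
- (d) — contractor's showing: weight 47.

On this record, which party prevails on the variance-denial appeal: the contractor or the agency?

agency

— Issue I —
At Stage I.1 the contractor must meet the preponderance of the evidence (weight exceeds 54): on (a) the weight is 55, > 54, so (a) meets the standard.
  Stage I.1 carried; the burden remains with the contractor.
At Stage I.2 the contractor must meet any credible evidence (weight is at least 10): on (b) the weight is 73 less the opposing 63 gives net 10, which does reach 10, so (b) meets the standard; on (c) the weight is 60 less the opposing 52 gives net 8, < 10, so (c) does not meet the standard.
  Not every element is met, so the contractor fails to carry Stage I.2.
The agency prevails on this issue.
— Issue II —
Stage II.1 (contractor, the balance of probabilities, weight is at least 49): (d) 47 < 49 — fails.
  Not every element is met, so the contractor fails to carry Stage II.1.
The agency prevails on this issue.
— Issue III —
Stage III.1 — burden on contractor; standard: a substantially-more-likely showing (weight is at least 68).
    (f): 78 − 12 = 66 < 68 [not met]
  Stage III.1 not carried; the contractor fails its burden.
So the agency prevails on this issue.
Per-issue: Issue I → agency; Issue II → agency; Issue III → agency. The contractor must prevail on a majority of issues; overall, the agency prevails.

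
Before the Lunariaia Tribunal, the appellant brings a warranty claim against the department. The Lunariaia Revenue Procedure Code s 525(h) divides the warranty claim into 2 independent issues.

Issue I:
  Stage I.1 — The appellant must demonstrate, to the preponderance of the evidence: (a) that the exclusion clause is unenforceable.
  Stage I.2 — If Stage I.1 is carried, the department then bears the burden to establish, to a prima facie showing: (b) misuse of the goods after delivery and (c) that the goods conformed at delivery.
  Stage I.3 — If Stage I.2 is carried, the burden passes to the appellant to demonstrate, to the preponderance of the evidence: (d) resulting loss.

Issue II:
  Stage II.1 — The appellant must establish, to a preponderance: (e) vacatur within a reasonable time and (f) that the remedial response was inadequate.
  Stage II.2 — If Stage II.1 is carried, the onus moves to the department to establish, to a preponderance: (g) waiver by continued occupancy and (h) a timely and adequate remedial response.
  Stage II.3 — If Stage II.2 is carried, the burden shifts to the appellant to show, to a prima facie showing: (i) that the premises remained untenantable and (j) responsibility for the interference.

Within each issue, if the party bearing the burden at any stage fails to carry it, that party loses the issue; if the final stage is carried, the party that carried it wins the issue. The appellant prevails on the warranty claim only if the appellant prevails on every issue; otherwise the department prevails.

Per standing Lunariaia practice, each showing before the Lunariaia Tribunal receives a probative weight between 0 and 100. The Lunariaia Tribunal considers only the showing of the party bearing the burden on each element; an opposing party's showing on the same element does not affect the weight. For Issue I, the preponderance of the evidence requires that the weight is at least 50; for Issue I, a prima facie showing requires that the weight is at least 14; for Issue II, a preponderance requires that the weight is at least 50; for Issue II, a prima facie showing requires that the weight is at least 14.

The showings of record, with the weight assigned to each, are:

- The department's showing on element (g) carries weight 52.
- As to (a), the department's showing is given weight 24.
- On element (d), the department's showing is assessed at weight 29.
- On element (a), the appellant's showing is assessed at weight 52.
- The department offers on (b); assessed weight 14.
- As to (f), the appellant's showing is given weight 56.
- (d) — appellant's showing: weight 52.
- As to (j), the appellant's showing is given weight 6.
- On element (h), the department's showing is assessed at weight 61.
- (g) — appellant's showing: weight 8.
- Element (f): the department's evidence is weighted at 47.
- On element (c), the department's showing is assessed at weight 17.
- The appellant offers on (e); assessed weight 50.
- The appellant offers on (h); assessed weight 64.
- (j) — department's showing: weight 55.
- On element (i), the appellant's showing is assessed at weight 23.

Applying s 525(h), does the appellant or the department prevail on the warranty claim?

department

— Issue I —
At Stage I.1 the appellant must meet the preponderance of the evidence (weight is at least 50): on (a) the weight is 52 (the department's 24 is given no effect), ≥ 50, so (a) meets the standard.
  All elements met. The burden passes to the department.
At Stage I.2 the department must meet a prima facie showing (weight is at least 14): on (b) the weight is 14, which does reach 14, so (b) meets the standard; on (c) the weight is 17, ≥ 14, so (c) meets the standard.
  Stage I.2 is satisfied; the onus moves to the appellant.
At Stage I.3 the appellant must meet the preponderance of the evidence (weight is at least 50): on (d) the weight is 52 (the department's 29 is given no effect), which does reach 50, so (d) meets the standard.
  The appellant carries the last stage.
All stages carried — the appellant prevails on this issue.
— Issue II —
Stage II.1 — burden on appellant; standard: a preponderance (weight is at least 50).
    (e): 50 ≥ 50 [met]
    (f): 56 (department's 47 disregarded) ≥ 50 [met]
  Stage II.1 carried; the burden shifts to the department.
Stage II.2 — burden on department; standard: a preponderance (weight is at least 50).
    (g): 52 (appellant's 8 disregarded) ≥ 50 [met]
    (h): 61 (appellant's 64 disregarded) ≥ 50 [met]
  Stage II.2 is satisfied; the onus moves to the appellant.
Stage II.3 — burden on appellant; standard: a prima facie showing (weight is at least 14).
    (i): 23 ≥ 14 [met]
    (j): 6 (department's 55 disregarded) < 14 [not met]
  The appellant does not carry Stage II.3.
The department prevails on this issue.
Per-issue: Issue I → appellant; Issue II → department. The appellant must prevail on every issue; overall, the department prevails.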